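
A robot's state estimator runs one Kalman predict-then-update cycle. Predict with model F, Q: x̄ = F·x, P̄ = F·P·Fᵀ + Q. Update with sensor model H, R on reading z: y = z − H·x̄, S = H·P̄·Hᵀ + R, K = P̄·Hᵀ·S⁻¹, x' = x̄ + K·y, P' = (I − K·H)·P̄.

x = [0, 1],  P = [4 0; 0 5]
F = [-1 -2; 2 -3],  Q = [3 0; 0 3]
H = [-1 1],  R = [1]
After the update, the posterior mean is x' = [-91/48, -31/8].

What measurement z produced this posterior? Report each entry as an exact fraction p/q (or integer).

x̄ = F·x = [-2, -3]
P̄ = F·P·Fᵀ + Q = [27 22; 22 64]
S = H·P̄·Hᵀ + R = [48]
K = P̄·Hᵀ·S⁻¹ = [-5/48; 7/8]
x' − x̄ = [5/48, -7/8] = K·y
y = (KᵀK)⁻¹·Kᵀ·(x' − x̄) = [-1]
z = y + H·x̄ = [-1] + [-1] = [-2]

z = [-2]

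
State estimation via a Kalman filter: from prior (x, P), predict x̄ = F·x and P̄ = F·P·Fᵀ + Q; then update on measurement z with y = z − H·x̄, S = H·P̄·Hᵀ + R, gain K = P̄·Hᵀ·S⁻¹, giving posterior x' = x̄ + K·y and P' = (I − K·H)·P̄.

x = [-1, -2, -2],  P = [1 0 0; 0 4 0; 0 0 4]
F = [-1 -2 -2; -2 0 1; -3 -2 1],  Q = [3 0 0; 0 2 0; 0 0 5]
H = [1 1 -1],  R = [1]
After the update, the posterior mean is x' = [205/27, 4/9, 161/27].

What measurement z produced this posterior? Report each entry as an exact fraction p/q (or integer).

z = [2]

x̄ = F·x = [9, 0, 5]
P̄ = F·P·Fᵀ + Q = [36 -6 11; -6 10 10; 11 10 34]
S = H·P̄·Hᵀ + R = [27]
K = P̄·Hᵀ·S⁻¹ = [19/27; -2/9; -13/27]
x' − x̄ = [-38/27, 4/9, 26/27] = K·y
y = (KᵀK)⁻¹·Kᵀ·(x' − x̄) = [-2]
z = y + H·x̄ = [-2] + [4] = [2]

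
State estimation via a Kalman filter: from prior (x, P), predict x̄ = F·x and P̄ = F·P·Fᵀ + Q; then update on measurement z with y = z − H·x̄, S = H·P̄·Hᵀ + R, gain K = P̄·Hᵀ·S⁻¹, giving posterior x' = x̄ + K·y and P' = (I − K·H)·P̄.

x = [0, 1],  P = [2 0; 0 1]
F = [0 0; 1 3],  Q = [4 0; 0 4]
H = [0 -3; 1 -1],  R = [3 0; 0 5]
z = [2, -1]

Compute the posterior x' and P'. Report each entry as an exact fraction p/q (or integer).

x' = [-292/429, -76/143]
P' = [980/429 20/143; 20/143 45/143]

x̄ = F·x = [0, 3]
P̄ = F·P·Fᵀ + Q = [4 0; 0 15]
y = z − H·x̄ = [11, 2]
S = H·P̄·Hᵀ + R = [138 45; 45 24]
K = P̄·Hᵀ·S⁻¹ = [-20/143 184/429; -45/143 -5/143]
x' = x̄ + K·y = [-292/429, -76/143]
P' = (I − K·H)·P̄ = [980/429 20/143; 20/143 45/143]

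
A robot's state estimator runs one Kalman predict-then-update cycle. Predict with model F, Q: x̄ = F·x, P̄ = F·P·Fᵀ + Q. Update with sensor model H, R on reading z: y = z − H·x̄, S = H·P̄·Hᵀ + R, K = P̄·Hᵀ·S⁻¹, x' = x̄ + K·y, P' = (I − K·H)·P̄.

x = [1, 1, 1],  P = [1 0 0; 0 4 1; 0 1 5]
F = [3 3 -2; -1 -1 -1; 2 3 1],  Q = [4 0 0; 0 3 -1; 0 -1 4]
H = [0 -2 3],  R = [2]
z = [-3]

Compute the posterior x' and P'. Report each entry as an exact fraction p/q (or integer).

x' = [707/845, 219/845, -681/845]
P' = [38364/845 5028/845 3418/845; 5028/845 2271/845 1446/845; 3418/845 1446/845 1106/845]

x̄ = F·x = [4, -3, 6]
P̄ = F·P·Fᵀ + Q = [57 -6 29; -6 15 -24; 29 -24 55]
y = z − H·x̄ = [-27]
S = H·P̄·Hᵀ + R = [845]
K = P̄·Hᵀ·S⁻¹ = [99/845; -102/845; 213/845]
x' = x̄ + K·y = [707/845, 219/845, -681/845]
P' = (I − K·H)·P̄ = [38364/845 5028/845 3418/845; 5028/845 2271/845 1446/845; 3418/845 1446/845 1106/845]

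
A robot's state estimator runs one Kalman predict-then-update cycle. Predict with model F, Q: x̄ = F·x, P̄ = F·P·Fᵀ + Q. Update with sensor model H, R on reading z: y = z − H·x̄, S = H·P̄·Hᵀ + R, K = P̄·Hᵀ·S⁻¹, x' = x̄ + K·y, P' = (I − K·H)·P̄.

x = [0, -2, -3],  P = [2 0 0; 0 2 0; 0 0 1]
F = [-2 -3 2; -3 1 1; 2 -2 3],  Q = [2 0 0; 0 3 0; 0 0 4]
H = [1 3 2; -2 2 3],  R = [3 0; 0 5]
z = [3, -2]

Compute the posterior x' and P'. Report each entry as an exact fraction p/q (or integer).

x' = [141922/43001, -81322/43001, 110707/43001]
P' = [295108/43001 -373938/43001 431614/43001; -373938/43001 547465/43001 -621627/43001; 431614/43001 -621627/43001 720514/43001]

x̄ = F·x = [0, -5, -5]
P̄ = F·P·Fᵀ + Q = [32 8 10; 8 24 -13; 10 -13 29]
y = z − H·x̄ = [28, 23]
S = H·P̄·Hᵀ + R = [299 43; 43 150]
K = P̄·Hᵀ·S⁻¹ = [12174/43001 -8650/43001; 8401/43001 -4415/43001; 2587/43001 11012/43001]
x' = x̄ + K·y = [141922/43001, -81322/43001, 110707/43001]
P' = (I − K·H)·P̄ = [295108/43001 -373938/43001 431614/43001; -373938/43001 547465/43001 -621627/43001; 431614/43001 -621627/43001 720514/43001]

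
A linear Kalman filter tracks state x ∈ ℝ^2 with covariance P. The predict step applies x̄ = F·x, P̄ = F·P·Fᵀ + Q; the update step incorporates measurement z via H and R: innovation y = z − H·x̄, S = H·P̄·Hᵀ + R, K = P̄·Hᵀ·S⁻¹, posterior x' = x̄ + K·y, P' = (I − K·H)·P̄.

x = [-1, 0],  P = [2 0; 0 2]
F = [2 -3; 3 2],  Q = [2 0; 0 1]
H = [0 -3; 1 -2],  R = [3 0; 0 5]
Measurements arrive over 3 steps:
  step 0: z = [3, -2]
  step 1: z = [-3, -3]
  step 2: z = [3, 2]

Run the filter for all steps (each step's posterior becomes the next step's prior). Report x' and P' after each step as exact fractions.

step 0: x' = [-246/67, -66/67], P' = [1036/201 36/67; 36/67 297/938]
step 1: x' = [740682/1426925, 6035979/5707700], P' = [4801827/1426925 591061/1426925; 591061/1426925 1772117/5707700]
step 2: x' = [-2267613383/1114885967, -1271326661/1114885967], P' = [25740160037/7804201769 3133533446/7804201769; 3133533446/7804201769 2404956248/7804201769]

step 0: x̄ = F·x = [-2, -3]
step 0: P̄ = F·P·Fᵀ + Q = [28 0; 0 27]
step 0: y = z − H·x̄ = [-6, -6]
step 0: S = H·P̄·Hᵀ + R = [246 162; 162 141]
step 0: K = P̄·Hᵀ·S⁻¹ = [-36/67 164/201; -297/938 -9/469]
step 0: x' = x̄ + K·y = [-246/67, -66/67]
step 0: P' = (I − K·H)·P̄ = [1036/201 36/67; 36/67 297/938]
step 1: x̄ = F·x = [-294/67, -870/67]
step 1: P̄ = F·P·Fᵀ + Q = [53519/2814 12353/469; 12353/469 25843/469]
step 1: y = z − H·x̄ = [-2811/67, -1647/67]
step 1: S = H·P̄·Hᵀ + R = [233994/469 16857/67; 16857/67 55907/402]
step 1: K = P̄·Hᵀ·S⁻¹ = [-591061/1426925 723941/1426925; -1772117/5707700 -117999/2853850]
step 1: x' = x̄ + K·y = [740682/1426925, 6035979/5707700]
step 1: P' = (I − K·H)·P̄ = [4801827/1426925 591061/1426925; 591061/1426925 1772117/5707700]
step 2: x̄ = F·x = [-12182481/5707700, 10480071/2853850]
step 2: P̄ = F·P·Fᵀ + Q = [75822757/5707700 46394963/2853850; 46394963/2853850 53508217/1426925]
step 2: y = z − H·x̄ = [40001763/2853850, 13103633/1141540]
step 2: S = H·P̄·Hᵀ + R = [485854728/1426925 100582743/570770; 100582743/570770 23573321/228308]
step 2: K = P̄·Hᵀ·S⁻¹ = [-3133533446/7804201769 3894618629/7804201769; -2404956248/7804201769 -335275810/7804201769]
step 2: x' = x̄ + K·y = [-2267613383/1114885967, -1271326661/1114885967]
step 2: P' = (I − K·H)·P̄ = [25740160037/7804201769 3133533446/7804201769; 3133533446/7804201769 2404956248/7804201769]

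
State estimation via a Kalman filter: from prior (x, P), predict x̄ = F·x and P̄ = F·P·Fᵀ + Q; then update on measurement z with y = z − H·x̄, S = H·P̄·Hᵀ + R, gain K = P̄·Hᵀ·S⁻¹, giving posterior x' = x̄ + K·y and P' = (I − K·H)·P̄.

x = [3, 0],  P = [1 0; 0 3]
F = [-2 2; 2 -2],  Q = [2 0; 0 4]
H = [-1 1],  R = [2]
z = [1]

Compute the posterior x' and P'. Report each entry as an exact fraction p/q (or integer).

x' = [-29/36, 1/2]
P' = [35/18 1; 1 2]

x̄ = F·x = [-6, 6]
P̄ = F·P·Fᵀ + Q = [18 -16; -16 20]
y = z − H·x̄ = [-11]
S = H·P̄·Hᵀ + R = [72]
K = P̄·Hᵀ·S⁻¹ = [-17/36; 1/2]
x' = x̄ + K·y = [-29/36, 1/2]
P' = (I − K·H)·P̄ = [35/18 1; 1 2]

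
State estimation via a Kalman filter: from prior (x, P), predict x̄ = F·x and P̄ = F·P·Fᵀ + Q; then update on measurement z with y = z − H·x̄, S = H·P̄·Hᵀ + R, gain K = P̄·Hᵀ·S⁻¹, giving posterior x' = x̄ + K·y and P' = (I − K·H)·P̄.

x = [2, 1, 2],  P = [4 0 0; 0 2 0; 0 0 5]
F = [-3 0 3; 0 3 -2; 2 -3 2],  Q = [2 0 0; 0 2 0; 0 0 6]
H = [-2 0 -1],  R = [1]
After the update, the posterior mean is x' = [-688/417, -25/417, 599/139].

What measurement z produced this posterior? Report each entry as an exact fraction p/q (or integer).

z = [-1]

x̄ = F·x = [0, -1, 5]
P̄ = F·P·Fᵀ + Q = [83 -30 6; -30 40 -38; 6 -38 60]
S = H·P̄·Hᵀ + R = [417]
K = P̄·Hᵀ·S⁻¹ = [-172/417; 98/417; -24/139]
x' − x̄ = [-688/417, 392/417, -96/139] = K·y
y = (KᵀK)⁻¹·Kᵀ·(x' − x̄) = [4]
z = y + H·x̄ = [4] + [-5] = [-1]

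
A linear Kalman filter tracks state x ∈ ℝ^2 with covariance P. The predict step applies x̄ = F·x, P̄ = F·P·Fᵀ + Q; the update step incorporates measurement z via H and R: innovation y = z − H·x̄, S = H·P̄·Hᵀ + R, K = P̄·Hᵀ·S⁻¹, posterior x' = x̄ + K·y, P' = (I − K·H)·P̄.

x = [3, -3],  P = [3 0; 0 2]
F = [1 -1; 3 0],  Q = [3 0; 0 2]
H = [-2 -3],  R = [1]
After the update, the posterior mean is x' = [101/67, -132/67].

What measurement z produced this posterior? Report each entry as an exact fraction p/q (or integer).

x̄ = F·x = [6, 9]
P̄ = F·P·Fᵀ + Q = [8 9; 9 29]
S = H·P̄·Hᵀ + R = [402]
K = P̄·Hᵀ·S⁻¹ = [-43/402; -35/134]
x' − x̄ = [-301/67, -735/67] = K·y
y = (KᵀK)⁻¹·Kᵀ·(x' − x̄) = [42]
z = y + H·x̄ = [42] + [-39] = [3]

z = [3]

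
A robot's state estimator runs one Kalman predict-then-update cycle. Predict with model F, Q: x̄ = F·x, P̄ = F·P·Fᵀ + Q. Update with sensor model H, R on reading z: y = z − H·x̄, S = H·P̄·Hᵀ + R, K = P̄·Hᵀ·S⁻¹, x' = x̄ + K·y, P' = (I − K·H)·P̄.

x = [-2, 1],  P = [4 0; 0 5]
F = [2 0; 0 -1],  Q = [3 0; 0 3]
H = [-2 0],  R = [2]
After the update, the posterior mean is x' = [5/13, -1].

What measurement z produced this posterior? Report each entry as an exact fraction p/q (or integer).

x̄ = F·x = [-4, -1]
P̄ = F·P·Fᵀ + Q = [19 0; 0 8]
S = H·P̄·Hᵀ + R = [78]
K = P̄·Hᵀ·S⁻¹ = [-19/39; 0]
x' − x̄ = [57/13, 0] = K·y
y = (KᵀK)⁻¹·Kᵀ·(x' − x̄) = [-9]
z = y + H·x̄ = [-9] + [8] = [-1]

z = [-1]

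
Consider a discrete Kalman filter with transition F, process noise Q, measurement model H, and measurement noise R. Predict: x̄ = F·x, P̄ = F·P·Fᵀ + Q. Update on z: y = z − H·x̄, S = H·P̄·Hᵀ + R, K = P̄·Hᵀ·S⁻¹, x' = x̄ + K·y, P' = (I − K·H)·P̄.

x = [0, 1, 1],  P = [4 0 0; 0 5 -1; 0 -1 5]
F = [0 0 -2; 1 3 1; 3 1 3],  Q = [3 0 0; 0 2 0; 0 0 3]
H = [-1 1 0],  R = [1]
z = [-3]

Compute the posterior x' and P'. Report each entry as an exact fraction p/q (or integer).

x' = [79/82, -79/41, -106/41]
P' = [1157/82 565/41 -338/41; 565/41 592/41 -308/41; -338/41 -308/41 1603/41]

x̄ = F·x = [-2, 4, 4]
P̄ = F·P·Fᵀ + Q = [23 -4 -28; -4 50 32; -28 32 83]
y = z − H·x̄ = [-9]
S = H·P̄·Hᵀ + R = [82]
K = P̄·Hᵀ·S⁻¹ = [-27/82; 27/41; 30/41]
x' = x̄ + K·y = [79/82, -79/41, -106/41]
P' = (I − K·H)·P̄ = [1157/82 565/41 -338/41; 565/41 592/41 -308/41; -338/41 -308/41 1603/41]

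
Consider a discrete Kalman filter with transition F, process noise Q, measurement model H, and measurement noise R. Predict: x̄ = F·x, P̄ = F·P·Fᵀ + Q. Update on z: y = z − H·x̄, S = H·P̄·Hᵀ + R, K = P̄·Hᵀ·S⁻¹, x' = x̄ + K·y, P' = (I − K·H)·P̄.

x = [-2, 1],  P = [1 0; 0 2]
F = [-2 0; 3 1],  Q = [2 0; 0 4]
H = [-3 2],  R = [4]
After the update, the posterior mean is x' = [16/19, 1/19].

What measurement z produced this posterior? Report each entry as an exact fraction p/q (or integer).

z = [-2]

x̄ = F·x = [4, -5]
P̄ = F·P·Fᵀ + Q = [6 -6; -6 15]
S = H·P̄·Hᵀ + R = [190]
K = P̄·Hᵀ·S⁻¹ = [-3/19; 24/95]
x' − x̄ = [-60/19, 96/19] = K·y
y = (KᵀK)⁻¹·Kᵀ·(x' − x̄) = [20]
z = y + H·x̄ = [20] + [-22] = [-2]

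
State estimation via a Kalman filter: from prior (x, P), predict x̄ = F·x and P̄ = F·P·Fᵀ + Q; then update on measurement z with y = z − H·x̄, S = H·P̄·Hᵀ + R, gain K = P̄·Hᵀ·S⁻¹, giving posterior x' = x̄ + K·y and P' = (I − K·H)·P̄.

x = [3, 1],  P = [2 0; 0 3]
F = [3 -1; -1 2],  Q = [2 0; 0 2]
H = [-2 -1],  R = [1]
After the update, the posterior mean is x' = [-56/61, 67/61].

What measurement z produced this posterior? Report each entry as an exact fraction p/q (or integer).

z = [1]

x̄ = F·x = [8, -1]
P̄ = F·P·Fᵀ + Q = [23 -12; -12 16]
S = H·P̄·Hᵀ + R = [61]
K = P̄·Hᵀ·S⁻¹ = [-34/61; 8/61]
x' − x̄ = [-544/61, 128/61] = K·y
y = (KᵀK)⁻¹·Kᵀ·(x' − x̄) = [16]
z = y + H·x̄ = [16] + [-15] = [1]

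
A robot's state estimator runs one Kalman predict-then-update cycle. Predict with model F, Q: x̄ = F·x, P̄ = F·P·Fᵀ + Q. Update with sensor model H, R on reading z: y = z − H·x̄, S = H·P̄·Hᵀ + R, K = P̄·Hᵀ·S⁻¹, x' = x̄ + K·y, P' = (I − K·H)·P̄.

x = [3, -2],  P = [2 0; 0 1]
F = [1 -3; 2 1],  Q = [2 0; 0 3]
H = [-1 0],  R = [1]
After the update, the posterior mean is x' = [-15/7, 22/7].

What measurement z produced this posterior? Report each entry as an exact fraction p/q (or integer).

z = [3]

x̄ = F·x = [9, 4]
P̄ = F·P·Fᵀ + Q = [13 1; 1 12]
S = H·P̄·Hᵀ + R = [14]
K = P̄·Hᵀ·S⁻¹ = [-13/14; -1/14]
x' − x̄ = [-78/7, -6/7] = K·y
y = (KᵀK)⁻¹·Kᵀ·(x' − x̄) = [12]
z = y + H·x̄ = [12] + [-9] = [3]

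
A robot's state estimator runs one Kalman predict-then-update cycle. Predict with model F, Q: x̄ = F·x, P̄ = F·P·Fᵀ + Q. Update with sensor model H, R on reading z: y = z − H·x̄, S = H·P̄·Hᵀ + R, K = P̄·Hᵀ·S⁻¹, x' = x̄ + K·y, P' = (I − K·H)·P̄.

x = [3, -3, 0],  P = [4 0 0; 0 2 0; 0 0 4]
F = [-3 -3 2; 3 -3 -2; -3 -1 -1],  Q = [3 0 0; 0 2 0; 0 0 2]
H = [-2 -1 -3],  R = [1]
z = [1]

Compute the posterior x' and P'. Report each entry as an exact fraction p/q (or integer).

x' = [-214/901, 16280/901, -5584/901]
P' = [19977/901 -17366/901 -7458/901; -17366/901 61028/901 -8786/901; -7458/901 -8786/901 7960/901]

x̄ = F·x = [0, 18, -6]
P̄ = F·P·Fᵀ + Q = [73 -34 34; -34 72 -22; 34 -22 44]
y = z − H·x̄ = [1]
S = H·P̄·Hᵀ + R = [901]
K = P̄·Hᵀ·S⁻¹ = [-214/901; 62/901; -178/901]
x' = x̄ + K·y = [-214/901, 16280/901, -5584/901]
P' = (I − K·H)·P̄ = [19977/901 -17366/901 -7458/901; -17366/901 61028/901 -8786/901; -7458/901 -8786/901 7960/901]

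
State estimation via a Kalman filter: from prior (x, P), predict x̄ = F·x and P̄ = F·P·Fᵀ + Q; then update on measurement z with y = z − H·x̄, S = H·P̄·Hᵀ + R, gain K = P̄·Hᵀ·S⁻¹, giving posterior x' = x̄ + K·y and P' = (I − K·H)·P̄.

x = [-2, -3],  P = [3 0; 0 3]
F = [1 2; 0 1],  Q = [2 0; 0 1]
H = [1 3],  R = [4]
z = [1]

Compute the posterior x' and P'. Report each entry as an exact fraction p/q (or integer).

x' = [-38/31, 15/31]
P' = [356/93 -24/31; -24/31 16/31]

x̄ = F·x = [-8, -3]
P̄ = F·P·Fᵀ + Q = [17 6; 6 4]
y = z − H·x̄ = [18]
S = H·P̄·Hᵀ + R = [93]
K = P̄·Hᵀ·S⁻¹ = [35/93; 6/31]
x' = x̄ + K·y = [-38/31, 15/31]
P' = (I − K·H)·P̄ = [356/93 -24/31; -24/31 16/31]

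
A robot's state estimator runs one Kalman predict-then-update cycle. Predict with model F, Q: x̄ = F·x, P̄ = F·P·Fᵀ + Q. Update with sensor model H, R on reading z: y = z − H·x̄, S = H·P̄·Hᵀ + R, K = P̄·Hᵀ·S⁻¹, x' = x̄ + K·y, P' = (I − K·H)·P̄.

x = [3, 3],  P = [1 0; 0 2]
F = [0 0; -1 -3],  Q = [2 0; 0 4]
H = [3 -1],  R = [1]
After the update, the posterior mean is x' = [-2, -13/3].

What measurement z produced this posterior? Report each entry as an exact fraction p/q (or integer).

x̄ = F·x = [0, -12]
P̄ = F·P·Fᵀ + Q = [2 0; 0 23]
S = H·P̄·Hᵀ + R = [42]
K = P̄·Hᵀ·S⁻¹ = [1/7; -23/42]
x' − x̄ = [-2, 23/3] = K·y
y = (KᵀK)⁻¹·Kᵀ·(x' − x̄) = [-14]
z = y + H·x̄ = [-14] + [12] = [-2]

z = [-2]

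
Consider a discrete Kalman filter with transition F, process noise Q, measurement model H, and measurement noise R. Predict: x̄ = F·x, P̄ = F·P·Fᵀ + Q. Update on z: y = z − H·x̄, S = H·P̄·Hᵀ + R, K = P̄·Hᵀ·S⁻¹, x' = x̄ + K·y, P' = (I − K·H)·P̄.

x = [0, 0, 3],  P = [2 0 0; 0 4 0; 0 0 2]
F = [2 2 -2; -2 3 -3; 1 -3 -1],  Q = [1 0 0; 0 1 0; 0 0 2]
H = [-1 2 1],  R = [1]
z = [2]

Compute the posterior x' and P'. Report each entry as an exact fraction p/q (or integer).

x̄ = F·x = [-6, -9, -3]
P̄ = F·P·Fᵀ + Q = [33 28 -16; 28 63 -34; -16 -34 42]
y = z − H·x̄ = [17]
S = H·P̄·Hᵀ + R = [112]
K = P̄·Hᵀ·S⁻¹ = [1/16; 4/7; -5/56]
x' = x̄ + K·y = [-79/16, 5/7, -253/56]
P' = (I − K·H)·P̄ = [521/16 24 -123/8; 24 185/7 -198/7; -123/8 -198/7 1151/28]

x' = [-79/16, 5/7, -253/56]
P' = [521/16 24 -123/8; 24 185/7 -198/7; -123/8 -198/7 1151/28]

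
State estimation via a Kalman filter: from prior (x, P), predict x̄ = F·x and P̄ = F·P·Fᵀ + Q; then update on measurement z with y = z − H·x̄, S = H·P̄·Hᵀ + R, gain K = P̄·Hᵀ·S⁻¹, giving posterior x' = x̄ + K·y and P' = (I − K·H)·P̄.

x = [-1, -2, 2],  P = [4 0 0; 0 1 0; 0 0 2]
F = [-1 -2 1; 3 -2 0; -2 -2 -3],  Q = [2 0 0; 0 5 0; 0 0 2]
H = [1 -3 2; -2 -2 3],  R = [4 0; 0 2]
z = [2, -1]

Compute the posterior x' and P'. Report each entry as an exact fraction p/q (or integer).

x̄ = F·x = [7, 1, 0]
P̄ = F·P·Fᵀ + Q = [12 -8 6; -8 45 -20; 6 -20 40]
y = z − H·x̄ = [-2, 15]
S = H·P̄·Hᵀ + R = [893 708; 708 694]
K = P̄·Hᵀ·S⁻¹ = [13116/59239 -12527/59239; -16065/59239 4951/59239; -1730/59239 14398/59239]
x' = x̄ + K·y = [200536/59239, 165634/59239, 219430/59239]
P' = (I − K·H)·P̄ = [206570/59239 247698/59239 294494/59239; 247698/59239 389294/59239 427962/59239; 294494/59239 427962/59239 491236/59239]

x' = [200536/59239, 165634/59239, 219430/59239]
P' = [206570/59239 247698/59239 294494/59239; 247698/59239 389294/59239 427962/59239; 294494/59239 427962/59239 491236/59239]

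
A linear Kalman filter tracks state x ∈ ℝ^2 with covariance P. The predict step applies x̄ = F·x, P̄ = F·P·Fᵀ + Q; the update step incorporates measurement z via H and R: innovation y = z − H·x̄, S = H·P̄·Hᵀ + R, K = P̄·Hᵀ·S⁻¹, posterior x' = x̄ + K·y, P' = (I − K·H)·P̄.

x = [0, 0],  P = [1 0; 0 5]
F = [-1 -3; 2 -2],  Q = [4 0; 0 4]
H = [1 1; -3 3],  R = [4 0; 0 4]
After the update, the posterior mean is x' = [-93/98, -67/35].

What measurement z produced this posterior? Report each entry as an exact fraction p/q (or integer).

z = [-3, -3]

x̄ = F·x = [0, 0]
P̄ = F·P·Fᵀ + Q = [50 28; 28 28]
S = H·P̄·Hᵀ + R = [138 -66; -66 202]
K = P̄·Hᵀ·S⁻¹ = [95/196 -33/196; 101/210 11/70]
x' − x̄ = [-93/98, -67/35] = K·y
y = (KᵀK)⁻¹·Kᵀ·(x' − x̄) = [-3, -3]
z = y + H·x̄ = [-3, -3] + [0, 0] = [-3, -3]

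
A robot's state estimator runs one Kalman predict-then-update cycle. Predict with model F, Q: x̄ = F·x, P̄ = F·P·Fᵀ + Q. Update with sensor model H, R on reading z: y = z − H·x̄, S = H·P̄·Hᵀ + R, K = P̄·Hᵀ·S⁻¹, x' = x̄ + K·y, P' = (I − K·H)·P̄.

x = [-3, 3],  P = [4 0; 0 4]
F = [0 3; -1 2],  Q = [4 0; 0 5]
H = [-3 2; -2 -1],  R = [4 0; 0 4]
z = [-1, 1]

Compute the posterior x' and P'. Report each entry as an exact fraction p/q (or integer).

x' = [-117/5651, -1817/5651]
P' = [2280/5651 1792/5651; 1792/5651 5612/5651]

x̄ = F·x = [9, 9]
P̄ = F·P·Fᵀ + Q = [40 24; 24 25]
y = z − H·x̄ = [8, 28]
S = H·P̄·Hᵀ + R = [176 166; 166 285]
K = P̄·Hᵀ·S⁻¹ = [-814/5651 -1588/5651; 1462/5651 -2299/5651]
x' = x̄ + K·y = [-117/5651, -1817/5651]
P' = (I − K·H)·P̄ = [2280/5651 1792/5651; 1792/5651 5612/5651]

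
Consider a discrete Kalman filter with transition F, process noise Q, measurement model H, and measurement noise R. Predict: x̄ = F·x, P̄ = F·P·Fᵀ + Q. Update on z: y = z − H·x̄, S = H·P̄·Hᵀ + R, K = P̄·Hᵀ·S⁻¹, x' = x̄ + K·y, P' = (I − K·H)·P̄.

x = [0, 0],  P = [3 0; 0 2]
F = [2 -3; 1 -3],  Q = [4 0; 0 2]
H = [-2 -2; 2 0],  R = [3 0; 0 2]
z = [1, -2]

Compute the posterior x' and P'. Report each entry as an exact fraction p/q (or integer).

x̄ = F·x = [0, 0]
P̄ = F·P·Fᵀ + Q = [34 24; 24 23]
y = z − H·x̄ = [1, -2]
S = H·P̄·Hᵀ + R = [423 -232; -232 138]
K = P̄·Hᵀ·S⁻¹ = [-116/2275 926/2275; -918/2275 -752/2275]
x' = x̄ + K·y = [-1968/2275, 586/2275]
P' = (I − K·H)·P̄ = [926/2275 -752/2275; -752/2275 2129/2275]

x' = [-1968/2275, 586/2275]
P' = [926/2275 -752/2275; -752/2275 2129/2275]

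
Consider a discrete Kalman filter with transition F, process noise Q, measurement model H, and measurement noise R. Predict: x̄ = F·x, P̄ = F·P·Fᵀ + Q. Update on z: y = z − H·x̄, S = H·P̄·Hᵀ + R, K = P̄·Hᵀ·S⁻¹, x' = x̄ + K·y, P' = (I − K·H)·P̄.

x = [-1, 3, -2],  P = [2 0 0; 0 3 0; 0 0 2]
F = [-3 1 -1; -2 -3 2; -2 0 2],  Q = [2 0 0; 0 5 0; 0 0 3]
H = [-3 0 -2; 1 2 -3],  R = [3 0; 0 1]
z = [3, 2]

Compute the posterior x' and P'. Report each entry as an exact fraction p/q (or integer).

x̄ = F·x = [8, -11, -2]
P̄ = F·P·Fᵀ + Q = [25 -1 8; -1 48 16; 8 16 19]
y = z − H·x̄ = [23, 10]
S = H·P̄·Hᵀ + R = [400 37; 37 145]
K = P̄·Hᵀ·S⁻¹ = [-102/439 23/439; -5944/56631 19873/56631; -2787/18877 -1502/18877]
x' = x̄ + K·y = [1396/439, -560923/56631, -116875/18877]
P' = (I − K·H)·P̄ = [1716/439 -4478/439 -2421/439; -4478/439 1611881/56631 291803/18877; -2421/439 291803/18877 160335/18877]

x' = [1396/439, -560923/56631, -116875/18877]
P' = [1716/439 -4478/439 -2421/439; -4478/439 1611881/56631 291803/18877; -2421/439 291803/18877 160335/18877]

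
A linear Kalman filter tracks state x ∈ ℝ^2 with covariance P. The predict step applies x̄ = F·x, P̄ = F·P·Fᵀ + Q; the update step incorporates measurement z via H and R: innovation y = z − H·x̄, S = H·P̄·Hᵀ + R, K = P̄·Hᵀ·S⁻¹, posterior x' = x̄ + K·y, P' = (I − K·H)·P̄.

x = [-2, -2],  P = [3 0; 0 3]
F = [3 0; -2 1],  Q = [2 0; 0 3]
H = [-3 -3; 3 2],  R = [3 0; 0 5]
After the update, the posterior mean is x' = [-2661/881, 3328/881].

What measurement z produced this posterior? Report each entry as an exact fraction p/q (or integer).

x̄ = F·x = [-6, 2]
P̄ = F·P·Fᵀ + Q = [29 -18; -18 18]
S = H·P̄·Hᵀ + R = [102 -99; -99 122]
K = P̄·Hᵀ·S⁻¹ = [341/881 645/881; -594/881 -612/881]
x' − x̄ = [2625/881, 1566/881] = K·y
y = (KᵀK)⁻¹·Kᵀ·(x' − x̄) = [-15, 12]
z = y + H·x̄ = [-15, 12] + [12, -14] = [-3, -2]

z = [-3, -2]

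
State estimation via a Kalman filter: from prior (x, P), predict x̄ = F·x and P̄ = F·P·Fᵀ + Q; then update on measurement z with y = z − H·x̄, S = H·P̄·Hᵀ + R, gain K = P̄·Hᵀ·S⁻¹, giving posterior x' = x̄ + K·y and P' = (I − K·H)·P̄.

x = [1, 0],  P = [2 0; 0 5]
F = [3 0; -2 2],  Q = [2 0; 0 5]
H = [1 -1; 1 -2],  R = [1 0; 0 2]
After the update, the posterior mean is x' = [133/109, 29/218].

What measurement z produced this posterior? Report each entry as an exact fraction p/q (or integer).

z = [1, 1]

x̄ = F·x = [3, -2]
P̄ = F·P·Fᵀ + Q = [20 -12; -12 33]
S = H·P̄·Hᵀ + R = [78 122; 122 202]
K = P̄·Hᵀ·S⁻¹ = [137/109 -59/109; 213/436 -297/436]
x' − x̄ = [-194/109, 465/218] = K·y
y = (KᵀK)⁻¹·Kᵀ·(x' − x̄) = [-4, -6]
z = y + H·x̄ = [-4, -6] + [5, 7] = [1, 1]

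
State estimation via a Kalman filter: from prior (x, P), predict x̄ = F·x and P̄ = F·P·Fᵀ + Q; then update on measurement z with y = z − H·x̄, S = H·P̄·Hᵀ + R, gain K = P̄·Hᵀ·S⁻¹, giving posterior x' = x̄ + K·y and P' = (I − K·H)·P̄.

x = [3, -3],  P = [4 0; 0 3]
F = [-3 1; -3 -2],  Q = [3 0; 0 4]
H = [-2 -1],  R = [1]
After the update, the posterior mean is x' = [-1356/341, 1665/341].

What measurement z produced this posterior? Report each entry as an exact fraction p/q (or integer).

x̄ = F·x = [-12, -3]
P̄ = F·P·Fᵀ + Q = [42 30; 30 52]
S = H·P̄·Hᵀ + R = [341]
K = P̄·Hᵀ·S⁻¹ = [-114/341; -112/341]
x' − x̄ = [2736/341, 2688/341] = K·y
y = (KᵀK)⁻¹·Kᵀ·(x' − x̄) = [-24]
z = y + H·x̄ = [-24] + [27] = [3]

z = [3]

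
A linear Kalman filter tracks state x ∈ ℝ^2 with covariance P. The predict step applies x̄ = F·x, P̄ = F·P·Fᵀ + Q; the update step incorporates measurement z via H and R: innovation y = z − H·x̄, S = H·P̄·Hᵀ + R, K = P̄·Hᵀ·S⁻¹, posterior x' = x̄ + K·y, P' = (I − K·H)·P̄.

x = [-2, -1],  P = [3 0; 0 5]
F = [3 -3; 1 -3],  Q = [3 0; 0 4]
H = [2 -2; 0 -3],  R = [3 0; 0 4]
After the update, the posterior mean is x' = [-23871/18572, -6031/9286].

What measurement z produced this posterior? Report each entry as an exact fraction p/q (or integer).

z = [-1, 2]

x̄ = F·x = [-3, 1]
P̄ = F·P·Fᵀ + Q = [75 54; 54 52]
S = H·P̄·Hᵀ + R = [79 -12; -12 472]
K = P̄·Hᵀ·S⁻¹ = [2235/4643 -6147/18572; 2/4643 -3069/9286]
x' − x̄ = [31845/18572, -15317/9286] = K·y
y = (KᵀK)⁻¹·Kᵀ·(x' − x̄) = [7, 5]
z = y + H·x̄ = [7, 5] + [-8, -3] = [-1, 2]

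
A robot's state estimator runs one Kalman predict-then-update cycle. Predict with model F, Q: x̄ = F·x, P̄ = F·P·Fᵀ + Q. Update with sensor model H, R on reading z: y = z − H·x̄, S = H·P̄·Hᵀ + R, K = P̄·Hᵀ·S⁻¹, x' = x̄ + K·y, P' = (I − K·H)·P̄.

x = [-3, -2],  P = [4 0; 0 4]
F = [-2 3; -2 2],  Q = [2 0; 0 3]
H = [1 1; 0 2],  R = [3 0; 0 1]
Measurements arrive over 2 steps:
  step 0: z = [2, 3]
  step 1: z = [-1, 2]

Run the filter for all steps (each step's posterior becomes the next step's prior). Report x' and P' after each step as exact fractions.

step 0: x' = [85/438, 1357/876], P' = [983/438 -85/876; -85/876 395/1752]
step 1: x' = [-62853/841879, 653516/841879], P' = [1573342/841879 -55903/841879; -55903/841879 187069/841879]

step 0: x̄ = F·x = [0, 2]
step 0: P̄ = F·P·Fᵀ + Q = [54 40; 40 35]
step 0: y = z − H·x̄ = [0, -1]
step 0: S = H·P̄·Hᵀ + R = [172 150; 150 141]
step 0: K = P̄·Hᵀ·S⁻¹ = [209/292 -85/438; 25/584 395/876]
step 0: x' = x̄ + K·y = [85/438, 1357/876]
step 0: P' = (I − K·H)·P̄ = [983/438 -85/876; -85/876 395/1752]
step 1: x̄ = F·x = [3731/876, 1187/438]
step 1: P̄ = F·P·Fᵀ + Q = [24827/1752 9899/876; 9899/876 5981/438]
step 1: y = z − H·x̄ = [-2327/292, -749/219]
step 1: S = H·P̄·Hᵀ + R = [31201/584 7287/146; 7287/146 12181/219]
step 1: K = P̄·Hᵀ·S⁻¹ = [505813/841879 -111806/841879; 43722/841879 374138/841879]
step 1: x' = x̄ + K·y = [-62853/841879, 653516/841879]
step 1: P' = (I − K·H)·P̄ = [1573342/841879 -55903/841879; -55903/841879 187069/841879]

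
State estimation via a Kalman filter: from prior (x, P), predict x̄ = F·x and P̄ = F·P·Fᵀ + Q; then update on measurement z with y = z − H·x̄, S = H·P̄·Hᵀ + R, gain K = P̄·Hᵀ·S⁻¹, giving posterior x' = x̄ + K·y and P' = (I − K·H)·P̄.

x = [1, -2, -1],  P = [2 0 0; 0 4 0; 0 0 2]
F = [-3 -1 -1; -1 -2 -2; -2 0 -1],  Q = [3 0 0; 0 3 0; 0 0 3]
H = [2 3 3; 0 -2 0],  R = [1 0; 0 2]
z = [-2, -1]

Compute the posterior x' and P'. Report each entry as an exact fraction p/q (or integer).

x̄ = F·x = [0, 5, -1]
P̄ = F·P·Fᵀ + Q = [27 18 14; 18 29 8; 14 8 13]
y = z − H·x̄ = [-14, 9]
S = H·P̄·Hᵀ + R = [1015 -294; -294 118]
K = P̄·Hᵀ·S⁻¹ = [3558/16667 540/2381; 21/2381 -1118/2381; 431/2381 751/2381]
x' = x̄ + K·y = [-2256/2381, 1549/2381, -1656/2381]
P' = (I − K·H)·P̄ = [52389/16667 -540/2381 -4280/2381; -540/2381 1118/2381 -751/2381; -4280/2381 -751/2381 3748/2381]

x' = [-2256/2381, 1549/2381, -1656/2381]
P' = [52389/16667 -540/2381 -4280/2381; -540/2381 1118/2381 -751/2381; -4280/2381 -751/2381 3748/2381]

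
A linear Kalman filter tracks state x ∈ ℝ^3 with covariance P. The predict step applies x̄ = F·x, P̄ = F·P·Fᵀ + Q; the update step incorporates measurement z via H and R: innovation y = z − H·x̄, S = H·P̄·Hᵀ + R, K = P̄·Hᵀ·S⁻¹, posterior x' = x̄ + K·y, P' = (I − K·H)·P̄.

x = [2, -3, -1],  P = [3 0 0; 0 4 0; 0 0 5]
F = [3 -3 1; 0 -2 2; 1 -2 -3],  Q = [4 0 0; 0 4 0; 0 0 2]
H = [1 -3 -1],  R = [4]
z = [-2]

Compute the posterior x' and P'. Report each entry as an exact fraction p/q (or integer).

x̄ = F·x = [14, 4, 11]
P̄ = F·P·Fᵀ + Q = [72 34 18; 34 40 -14; 18 -14 66]
y = z − H·x̄ = [7]
S = H·P̄·Hᵀ + R = [178]
K = P̄·Hᵀ·S⁻¹ = [-24/89; -36/89; -3/89]
x' = x̄ + K·y = [1078/89, 104/89, 958/89]
P' = (I − K·H)·P̄ = [5256/89 1298/89 1458/89; 1298/89 968/89 -1462/89; 1458/89 -1462/89 5856/89]

x' = [1078/89, 104/89, 958/89]
P' = [5256/89 1298/89 1458/89; 1298/89 968/89 -1462/89; 1458/89 -1462/89 5856/89]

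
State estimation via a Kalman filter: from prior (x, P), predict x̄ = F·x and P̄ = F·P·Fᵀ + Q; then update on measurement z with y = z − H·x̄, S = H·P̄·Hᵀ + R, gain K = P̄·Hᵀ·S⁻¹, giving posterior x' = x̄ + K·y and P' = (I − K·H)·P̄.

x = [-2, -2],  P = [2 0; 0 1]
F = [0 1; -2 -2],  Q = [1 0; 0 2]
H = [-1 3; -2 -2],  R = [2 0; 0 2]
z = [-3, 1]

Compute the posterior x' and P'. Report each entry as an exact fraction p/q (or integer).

x' = [70/479, -370/479]
P' = [158/479 -14/479; -14/479 74/479]

x̄ = F·x = [-2, 8]
P̄ = F·P·Fᵀ + Q = [2 -2; -2 14]
y = z − H·x̄ = [-29, 13]
S = H·P̄·Hᵀ + R = [142 -72; -72 50]
K = P̄·Hᵀ·S⁻¹ = [-100/479 -144/479; 118/479 -60/479]
x' = x̄ + K·y = [70/479, -370/479]
P' = (I − K·H)·P̄ = [158/479 -14/479; -14/479 74/479]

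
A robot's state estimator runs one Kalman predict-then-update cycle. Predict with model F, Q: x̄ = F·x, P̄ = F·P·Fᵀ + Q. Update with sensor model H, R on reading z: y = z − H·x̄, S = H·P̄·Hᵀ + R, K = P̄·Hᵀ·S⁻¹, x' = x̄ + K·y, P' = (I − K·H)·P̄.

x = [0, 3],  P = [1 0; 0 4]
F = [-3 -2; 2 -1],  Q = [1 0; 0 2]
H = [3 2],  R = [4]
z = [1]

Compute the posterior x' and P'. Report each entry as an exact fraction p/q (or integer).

x' = [119/151, -128/151]
P' = [564/151 -764/151; -764/151 1172/151]

x̄ = F·x = [-6, -3]
P̄ = F·P·Fᵀ + Q = [26 2; 2 10]
y = z − H·x̄ = [25]
S = H·P̄·Hᵀ + R = [302]
K = P̄·Hᵀ·S⁻¹ = [41/151; 13/151]
x' = x̄ + K·y = [119/151, -128/151]
P' = (I − K·H)·P̄ = [564/151 -764/151; -764/151 1172/151]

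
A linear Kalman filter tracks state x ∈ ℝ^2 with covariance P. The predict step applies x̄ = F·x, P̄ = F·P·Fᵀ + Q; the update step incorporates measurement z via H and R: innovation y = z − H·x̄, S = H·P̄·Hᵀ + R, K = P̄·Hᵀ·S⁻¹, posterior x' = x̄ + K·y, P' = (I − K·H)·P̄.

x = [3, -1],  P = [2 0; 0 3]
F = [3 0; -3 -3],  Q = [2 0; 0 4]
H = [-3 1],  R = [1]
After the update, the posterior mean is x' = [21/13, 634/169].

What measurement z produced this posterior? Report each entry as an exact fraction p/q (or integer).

x̄ = F·x = [9, -6]
P̄ = F·P·Fᵀ + Q = [20 -18; -18 49]
S = H·P̄·Hᵀ + R = [338]
K = P̄·Hᵀ·S⁻¹ = [-3/13; 103/338]
x' − x̄ = [-96/13, 1648/169] = K·y
y = (KᵀK)⁻¹·Kᵀ·(x' − x̄) = [32]
z = y + H·x̄ = [32] + [-33] = [-1]

z = [-1]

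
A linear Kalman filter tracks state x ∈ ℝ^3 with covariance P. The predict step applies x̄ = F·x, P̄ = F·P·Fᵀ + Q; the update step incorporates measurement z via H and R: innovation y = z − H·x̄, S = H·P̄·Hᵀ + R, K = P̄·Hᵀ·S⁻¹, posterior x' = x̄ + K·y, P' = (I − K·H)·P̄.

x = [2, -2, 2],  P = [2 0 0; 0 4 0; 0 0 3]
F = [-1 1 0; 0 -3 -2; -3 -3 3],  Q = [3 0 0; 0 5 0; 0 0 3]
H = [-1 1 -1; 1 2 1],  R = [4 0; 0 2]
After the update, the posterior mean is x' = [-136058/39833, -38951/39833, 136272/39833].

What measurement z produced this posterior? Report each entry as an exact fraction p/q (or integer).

x̄ = F·x = [-4, 2, 6]
P̄ = F·P·Fᵀ + Q = [9 -12 -6; -12 53 18; -6 18 84]
S = H·P̄·Hᵀ + R = [126 19; 19 319]
K = P̄·Hᵀ·S⁻¹ = [-4386/39833 -2361/39833; 12865/39833 13219/39833; -21306/39833 15504/39833]
x' − x̄ = [23274/39833, -118617/39833, -102726/39833] = K·y
y = (KᵀK)⁻¹·Kᵀ·(x' − x̄) = [-1, -8]
z = y + H·x̄ = [-1, -8] + [0, 6] = [-1, -2]

z = [-1, -2]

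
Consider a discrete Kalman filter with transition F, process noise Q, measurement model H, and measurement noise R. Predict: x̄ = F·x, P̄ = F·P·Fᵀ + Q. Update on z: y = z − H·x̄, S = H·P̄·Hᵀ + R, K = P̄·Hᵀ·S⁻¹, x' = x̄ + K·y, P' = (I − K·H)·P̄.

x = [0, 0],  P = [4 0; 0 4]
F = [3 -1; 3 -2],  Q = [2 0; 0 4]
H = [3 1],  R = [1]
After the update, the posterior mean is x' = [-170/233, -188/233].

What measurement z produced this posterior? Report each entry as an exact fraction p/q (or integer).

z = [-3]

x̄ = F·x = [0, 0]
P̄ = F·P·Fᵀ + Q = [42 44; 44 56]
S = H·P̄·Hᵀ + R = [699]
K = P̄·Hᵀ·S⁻¹ = [170/699; 188/699]
x' − x̄ = [-170/233, -188/233] = K·y
y = (KᵀK)⁻¹·Kᵀ·(x' − x̄) = [-3]
z = y + H·x̄ = [-3] + [0] = [-3]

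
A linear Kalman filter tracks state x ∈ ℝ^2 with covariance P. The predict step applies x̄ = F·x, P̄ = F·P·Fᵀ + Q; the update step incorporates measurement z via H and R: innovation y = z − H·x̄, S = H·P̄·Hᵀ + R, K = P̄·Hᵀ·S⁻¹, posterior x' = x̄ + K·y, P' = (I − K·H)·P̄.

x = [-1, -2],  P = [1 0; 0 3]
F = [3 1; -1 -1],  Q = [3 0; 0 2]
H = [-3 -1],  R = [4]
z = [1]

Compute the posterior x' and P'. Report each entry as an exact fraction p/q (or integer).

x̄ = F·x = [-5, 3]
P̄ = F·P·Fᵀ + Q = [15 -6; -6 6]
y = z − H·x̄ = [-11]
S = H·P̄·Hᵀ + R = [109]
K = P̄·Hᵀ·S⁻¹ = [-39/109; 12/109]
x' = x̄ + K·y = [-116/109, 195/109]
P' = (I − K·H)·P̄ = [114/109 -186/109; -186/109 510/109]

x' = [-116/109, 195/109]
P' = [114/109 -186/109; -186/109 510/109]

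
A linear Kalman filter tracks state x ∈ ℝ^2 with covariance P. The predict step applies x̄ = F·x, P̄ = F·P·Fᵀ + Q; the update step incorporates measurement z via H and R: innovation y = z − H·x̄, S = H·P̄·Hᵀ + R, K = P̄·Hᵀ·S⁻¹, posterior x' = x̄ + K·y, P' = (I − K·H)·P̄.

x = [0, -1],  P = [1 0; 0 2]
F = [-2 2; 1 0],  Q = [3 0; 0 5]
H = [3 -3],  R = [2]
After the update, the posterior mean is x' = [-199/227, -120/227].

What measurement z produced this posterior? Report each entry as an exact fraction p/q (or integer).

x̄ = F·x = [-2, 0]
P̄ = F·P·Fᵀ + Q = [15 -2; -2 6]
S = H·P̄·Hᵀ + R = [227]
K = P̄·Hᵀ·S⁻¹ = [51/227; -24/227]
x' − x̄ = [255/227, -120/227] = K·y
y = (KᵀK)⁻¹·Kᵀ·(x' − x̄) = [5]
z = y + H·x̄ = [5] + [-6] = [-1]

z = [-1]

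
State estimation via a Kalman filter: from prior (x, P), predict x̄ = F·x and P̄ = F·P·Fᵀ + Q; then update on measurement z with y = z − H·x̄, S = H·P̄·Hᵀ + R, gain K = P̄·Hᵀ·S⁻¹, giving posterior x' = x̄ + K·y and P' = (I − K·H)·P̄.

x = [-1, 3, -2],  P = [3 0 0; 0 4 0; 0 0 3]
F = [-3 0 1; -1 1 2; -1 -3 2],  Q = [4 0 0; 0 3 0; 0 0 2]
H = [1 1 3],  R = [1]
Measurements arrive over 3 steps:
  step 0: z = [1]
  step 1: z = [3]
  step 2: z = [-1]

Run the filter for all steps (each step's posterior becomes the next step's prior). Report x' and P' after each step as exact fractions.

step 0: x̄ = F·x = [1, 0, -12]
step 0: P̄ = F·P·Fᵀ + Q = [34 15 15; 15 22 3; 15 3 53]
step 0: y = z − H·x̄ = [36]
step 0: S = H·P̄·Hᵀ + R = [672]
step 0: K = P̄·Hᵀ·S⁻¹ = [47/336; 23/336; 59/224]
step 0: x' = x̄ + K·y = [169/28, 69/28, -141/56]
step 0: P' = (I − K·H)·P̄ = [3503/168 1439/168 -1093/112; 1439/168 3167/168 -1021/112; -1093/112 -1021/112 1429/224]
step 1: x̄ = F·x = [-165/8, -241/28, -517/28]
step 1: P̄ = F·P·Fᵀ + Q = [8211/32 1741/16 3969/16; 1741/16 3005/56 4617/56; 3969/16 4617/56 70199/168]
step 1: y = z − H·x̄ = [701/8]
step 1: S = H·P̄·Hᵀ + R = [200723/32]
step 1: K = P̄·Hᵀ·S⁻¹ = [35507/200723; 13114/200723; 50690/200723]
step 1: x' = x̄ + K·y = [-1028611/200723, -4049761/1405061, 5148531/1405061]
step 1: P' = (I − K·H)·P̄ = [12105922/200723 7289959/200723 -6453458/200723; 7289959/200723 37776609/1405061 -29571508/1405061; -6453458/200723 -29571508/1405061 75100544/4215183]
step 2: x̄ = F·x = [26749362/1405061, 13447578/1405061, 29646622/1405061]
step 2: P̄ = F·P·Fᵀ + Q = [3193116242/4215183 1313550559/4215183 3505478323/4215183; 1313550559/4215183 561656012/4215183 1417763903/4215183; 3505478323/4215183 1417763903/4215183 4108224941/4215183]
step 2: y = z − H·x̄ = [-130541867/1405061]
step 2: S = H·P̄·Hᵀ + R = [24299855460/1405061]
step 2: K = P̄·Hᵀ·S⁻¹ = [166923353/809995182; 102141638/1214992773; 5749305683/24299855460]
step 2: x' = x̄ + K·y = [-87990347/809995182, 2138661568/1214992773, -21434278181/24299855460]
step 2: P' = (I − K·H)·P̄ = [9335567599/404997591 1620338601/134999197 -9408747817/809995182; 1620338601/134999197 13388064692/1214992773 -9289656821/1214992773; -9408747817/809995182 -9289656821/1214992773 157934958871/24299855460]

step 0: x' = [169/28, 69/28, -141/56], P' = [3503/168 1439/168 -1093/112; 1439/168 3167/168 -1021/112; -1093/112 -1021/112 1429/224]
step 1: x' = [-1028611/200723, -4049761/1405061, 5148531/1405061], P' = [12105922/200723 7289959/200723 -6453458/200723; 7289959/200723 37776609/1405061 -29571508/1405061; -6453458/200723 -29571508/1405061 75100544/4215183]
step 2: x' = [-87990347/809995182, 2138661568/1214992773, -21434278181/24299855460], P' = [9335567599/404997591 1620338601/134999197 -9408747817/809995182; 1620338601/134999197 13388064692/1214992773 -9289656821/1214992773; -9408747817/809995182 -9289656821/1214992773 157934958871/24299855460]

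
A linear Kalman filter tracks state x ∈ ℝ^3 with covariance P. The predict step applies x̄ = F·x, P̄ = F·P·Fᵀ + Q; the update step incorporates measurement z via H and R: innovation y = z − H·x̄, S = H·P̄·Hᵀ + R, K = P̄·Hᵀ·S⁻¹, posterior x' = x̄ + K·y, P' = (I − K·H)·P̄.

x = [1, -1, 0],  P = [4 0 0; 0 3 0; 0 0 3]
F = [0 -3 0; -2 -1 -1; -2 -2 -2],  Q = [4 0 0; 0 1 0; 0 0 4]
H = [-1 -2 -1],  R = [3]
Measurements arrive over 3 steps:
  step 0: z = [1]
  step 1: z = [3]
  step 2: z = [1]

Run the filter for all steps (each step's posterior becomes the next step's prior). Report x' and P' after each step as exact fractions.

step 0: x̄ = F·x = [3, -1, 0]
step 0: P̄ = F·P·Fᵀ + Q = [31 9 18; 9 23 28; 18 28 44]
step 0: y = z − H·x̄ = [2]
step 0: S = H·P̄·Hᵀ + R = [354]
step 0: K = P̄·Hᵀ·S⁻¹ = [-67/354; -83/354; -1/3]
step 0: x' = x̄ + K·y = [464/177, -260/177, -2/3]
step 0: P' = (I − K·H)·P̄ = [6485/354 -2375/354 -13/3; -2375/354 1253/354 1/3; -13/3 1/3 14/3]
step 1: x̄ = F·x = [260/59, -550/177, -172/177]
step 1: P̄ = F·P·Fᵀ + Q = [4231/118 -3379/118 -1004/59; -3379/118 13799/354 4384/177; -1004/59 4384/177 4324/177]
step 1: y = z − H·x̄ = [13/59]
step 1: S = H·P̄·Hᵀ + R = [20025/118]
step 1: K = P̄·Hᵀ·S⁻¹ = [907/4005; -8743/20025; -448/1335]
step 1: x' = x̄ + K·y = [17849/4005, -64151/20025, -1396/1335]
step 1: P' = (I − K·H)·P̄ = [21749/801 -47483/4005 -1100/267; -47483/4005 132782/20025 -128/1335; -1100/267 -128/1335 1420/267]
step 2: x̄ = F·x = [64151/6675, -31133/6675, -8308/20025]
step 2: P̄ = F·P·Fᵀ + Q = [141682/2225 -114656/2225 -213106/6675; -114656/2225 383569/6675 242098/6675; -213106/6675 242098/6675 637448/20025]
step 2: y = z − H·x̄ = [17372/20025]
step 2: S = H·P̄·Hᵀ + R = [4074413/20025]
step 2: K = P̄·Hᵀ·S⁻¹ = [1427988/4074413; -1995804/4074413; -1450718/4074413]
step 2: x' = x̄ + K·y = [40396505/4074413, -62204825/12223239, -8846756/12223239]
step 2: P' = (I − K·H)·P̄ = [157617434/4074413 -67636400/4074413 -26628598/4074413; -67636400/4074413 105651229/12223239 9568978/12223239; -26628598/4074413 9568978/12223239 73804300/12223239]

step 0: x' = [464/177, -260/177, -2/3], P' = [6485/354 -2375/354 -13/3; -2375/354 1253/354 1/3; -13/3 1/3 14/3]
step 1: x' = [17849/4005, -64151/20025, -1396/1335], P' = [21749/801 -47483/4005 -1100/267; -47483/4005 132782/20025 -128/1335; -1100/267 -128/1335 1420/267]
step 2: x' = [40396505/4074413, -62204825/12223239, -8846756/12223239], P' = [157617434/4074413 -67636400/4074413 -26628598/4074413; -67636400/4074413 105651229/12223239 9568978/12223239; -26628598/4074413 9568978/12223239 73804300/12223239]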